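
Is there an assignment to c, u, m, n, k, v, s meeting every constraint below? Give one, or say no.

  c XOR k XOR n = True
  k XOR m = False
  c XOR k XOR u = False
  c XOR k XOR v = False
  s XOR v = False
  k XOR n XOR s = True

c=F, u=F, m=F, n=T, k=F, v=F, s=F

c XOR k XOR n = F XOR F XOR T = True ✓
k XOR m = F XOR F = False ✓
c XOR k XOR u = F XOR F XOR F = False ✓
c XOR k XOR v = F XOR F XOR F = False ✓
s XOR v = F XOR F = False ✓
k XOR n XOR s = F XOR T XOR F = True ✓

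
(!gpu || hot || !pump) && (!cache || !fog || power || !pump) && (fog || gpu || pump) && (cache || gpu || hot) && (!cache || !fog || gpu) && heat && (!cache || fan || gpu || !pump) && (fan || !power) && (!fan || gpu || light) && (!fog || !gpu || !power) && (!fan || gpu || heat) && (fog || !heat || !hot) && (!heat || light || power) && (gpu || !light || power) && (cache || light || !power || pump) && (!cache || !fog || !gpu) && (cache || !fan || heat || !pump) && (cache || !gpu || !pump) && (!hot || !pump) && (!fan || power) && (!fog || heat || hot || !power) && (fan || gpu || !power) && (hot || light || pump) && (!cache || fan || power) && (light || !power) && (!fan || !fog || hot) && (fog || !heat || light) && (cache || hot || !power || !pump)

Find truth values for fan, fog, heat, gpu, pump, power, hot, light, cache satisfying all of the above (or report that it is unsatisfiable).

Unit clause (heat) forces heat = True.
Set fan = False.
  then (fan || !power) forces power = False.
  then (!heat || light || power) forces light = True.
  then (gpu || !light || power) forces gpu = True.
  then (!cache || fan || power) forces cache = False.
  then (cache || !gpu || !pump) forces pump = False.
Set fog = True.
Set hot = False.
All clauses satisfied.

fan = False, fog = True, heat = True, gpu = True, pump = False, power = False, hot = False, light = True, cache = False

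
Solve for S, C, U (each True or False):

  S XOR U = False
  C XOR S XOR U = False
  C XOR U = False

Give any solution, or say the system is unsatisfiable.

S=F, C=F, U=F

S XOR U = F XOR F = False ✓
C XOR S XOR U = F XOR F XOR F = False ✓
C XOR U = F XOR F = False ✓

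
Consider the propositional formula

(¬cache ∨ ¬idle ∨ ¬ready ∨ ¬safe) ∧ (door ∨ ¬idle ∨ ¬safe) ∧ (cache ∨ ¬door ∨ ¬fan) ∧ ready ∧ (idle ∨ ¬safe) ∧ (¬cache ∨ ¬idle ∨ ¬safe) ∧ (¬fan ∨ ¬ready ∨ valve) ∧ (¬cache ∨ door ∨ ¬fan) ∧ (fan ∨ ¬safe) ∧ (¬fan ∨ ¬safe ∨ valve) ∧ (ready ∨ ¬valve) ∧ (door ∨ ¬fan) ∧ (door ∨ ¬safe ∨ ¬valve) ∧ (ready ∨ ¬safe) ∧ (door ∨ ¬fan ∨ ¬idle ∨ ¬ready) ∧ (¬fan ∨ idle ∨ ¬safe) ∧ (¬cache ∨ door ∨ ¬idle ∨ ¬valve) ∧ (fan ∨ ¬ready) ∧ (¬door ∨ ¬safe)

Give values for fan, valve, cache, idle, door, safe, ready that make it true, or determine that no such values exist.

Unit clause (ready) forces ready = True.
In (fan ∨ ¬ready) only fan is left, so fan = True.
In (¬fan ∨ ¬ready ∨ valve) only valve is left, so valve = True.
In (door ∨ ¬fan) only door is left, so door = True.
In (¬door ∨ ¬safe) only ¬safe is left, so safe = False.
In (cache ∨ ¬door ∨ ¬fan) only cache is left, so cache = True.
Set idle = True.
All clauses satisfied.

fan=T, valve=T, cache=T, idle=T, door=T, safe=F, ready=T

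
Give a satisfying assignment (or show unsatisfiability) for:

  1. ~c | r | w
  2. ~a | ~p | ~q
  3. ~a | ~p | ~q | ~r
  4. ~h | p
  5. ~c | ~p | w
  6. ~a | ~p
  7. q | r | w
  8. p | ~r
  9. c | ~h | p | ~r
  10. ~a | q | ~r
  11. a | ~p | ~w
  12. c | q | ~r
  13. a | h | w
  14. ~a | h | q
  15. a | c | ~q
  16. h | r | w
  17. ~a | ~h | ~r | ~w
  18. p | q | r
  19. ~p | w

p = False, h = False, q = True, a = True, r = False, w = True, c = True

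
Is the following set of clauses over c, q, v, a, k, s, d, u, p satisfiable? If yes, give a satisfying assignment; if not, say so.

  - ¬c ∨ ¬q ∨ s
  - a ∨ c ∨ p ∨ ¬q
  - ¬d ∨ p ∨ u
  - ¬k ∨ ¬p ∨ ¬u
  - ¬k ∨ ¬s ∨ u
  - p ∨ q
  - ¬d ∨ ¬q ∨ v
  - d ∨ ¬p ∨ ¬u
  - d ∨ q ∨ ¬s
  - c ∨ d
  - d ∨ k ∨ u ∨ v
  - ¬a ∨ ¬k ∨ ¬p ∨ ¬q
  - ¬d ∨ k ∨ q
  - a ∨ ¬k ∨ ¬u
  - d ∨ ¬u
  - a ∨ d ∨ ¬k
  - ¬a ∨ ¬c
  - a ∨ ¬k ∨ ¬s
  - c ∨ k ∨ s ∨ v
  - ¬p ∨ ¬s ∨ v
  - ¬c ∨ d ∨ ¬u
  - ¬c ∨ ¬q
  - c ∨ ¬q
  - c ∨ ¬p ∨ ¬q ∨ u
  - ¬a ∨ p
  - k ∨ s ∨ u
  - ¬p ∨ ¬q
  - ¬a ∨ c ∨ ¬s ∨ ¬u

Set c = False.
  then (c ∨ d) forces d = True.
  then (c ∨ ¬q) forces q = False.
  then (p ∨ q) forces p = True.
  then (¬d ∨ k ∨ q) forces k = True.
  then (¬k ∨ ¬p ∨ ¬u) forces u = False.
  then (¬k ∨ ¬s ∨ u) forces s = False.
Set v = False.
Set a = True.
All clauses satisfied.

c = False, q = False, v = False, a = True, k = True, s = False, d = True, u = False, p = True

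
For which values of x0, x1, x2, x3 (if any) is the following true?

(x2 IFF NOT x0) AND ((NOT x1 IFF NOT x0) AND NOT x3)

x0 = False; x1 = False; x2 = True; x3 = False

  x2 IFF NOT x0 = True
    NOT x0 = True
  (NOT x1 IFF NOT x0) AND NOT x3 = True
    NOT x1 IFF NOT x0 = True
      NOT x1 = True
      NOT x0 = True
    NOT x3 = True
Both conjuncts True, so the formula holds.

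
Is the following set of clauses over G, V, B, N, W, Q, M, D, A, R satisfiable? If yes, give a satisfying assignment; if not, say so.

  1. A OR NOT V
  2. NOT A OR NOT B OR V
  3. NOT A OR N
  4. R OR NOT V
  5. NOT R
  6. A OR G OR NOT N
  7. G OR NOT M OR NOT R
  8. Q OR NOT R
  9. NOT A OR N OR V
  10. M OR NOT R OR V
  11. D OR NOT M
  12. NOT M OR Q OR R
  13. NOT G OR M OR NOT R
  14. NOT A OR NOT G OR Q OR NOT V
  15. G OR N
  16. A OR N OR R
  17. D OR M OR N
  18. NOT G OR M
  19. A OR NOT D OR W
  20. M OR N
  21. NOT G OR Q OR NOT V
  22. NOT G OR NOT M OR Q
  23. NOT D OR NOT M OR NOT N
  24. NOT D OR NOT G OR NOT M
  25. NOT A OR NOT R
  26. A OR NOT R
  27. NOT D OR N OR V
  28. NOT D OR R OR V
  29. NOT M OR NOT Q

G: False; V: False; B: False; N: True; W: False; Q: False; M: False; D: False; A: True; R: False

Unit clause (NOT R) forces R = False.
In (R OR NOT V) only NOT V is left, so V = False.
In (NOT D OR R OR V) only NOT D is left, so D = False.
In (D OR NOT M) only NOT M is left, so M = False.
In (D OR M OR N) only N is left, so N = True.
In (NOT G OR M) only NOT G is left, so G = False.
In (A OR G OR NOT N) only A is left, so A = True.
In (NOT A OR NOT B OR V) only NOT B is left, so B = False.
Set W = False.
Set Q = False.
All clauses satisfied.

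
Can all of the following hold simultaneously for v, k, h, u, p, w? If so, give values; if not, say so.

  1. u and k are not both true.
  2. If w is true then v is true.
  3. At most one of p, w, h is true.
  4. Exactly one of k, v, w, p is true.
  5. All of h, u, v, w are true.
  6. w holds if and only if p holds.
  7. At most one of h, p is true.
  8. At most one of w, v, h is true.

Case w = True:
  (2) with w=T forces v = True.
  Constraint (4) is violated (v=T, w=T) — contradiction.
Case w = False:
  Constraint (5) is violated (w=F) — contradiction.
Both cases fail — unsatisfiable.

The formula is unsatisfiable.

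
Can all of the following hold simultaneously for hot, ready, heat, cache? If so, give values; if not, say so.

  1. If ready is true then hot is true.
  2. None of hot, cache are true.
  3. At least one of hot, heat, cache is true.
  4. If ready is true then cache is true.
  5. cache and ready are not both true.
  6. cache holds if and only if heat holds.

UNSATISFIABLE

Case cache = True:
  Constraint (2) is violated (cache=T) — contradiction.
Case cache = False:
  (2) forces hot = False.
  (1) with hot=F forces ready = False.
  (3) with hot=F, cache=F forces heat = True.
  Constraint (6) is violated (cache=F, heat=T) — contradiction.
Both cases fail — unsatisfiable.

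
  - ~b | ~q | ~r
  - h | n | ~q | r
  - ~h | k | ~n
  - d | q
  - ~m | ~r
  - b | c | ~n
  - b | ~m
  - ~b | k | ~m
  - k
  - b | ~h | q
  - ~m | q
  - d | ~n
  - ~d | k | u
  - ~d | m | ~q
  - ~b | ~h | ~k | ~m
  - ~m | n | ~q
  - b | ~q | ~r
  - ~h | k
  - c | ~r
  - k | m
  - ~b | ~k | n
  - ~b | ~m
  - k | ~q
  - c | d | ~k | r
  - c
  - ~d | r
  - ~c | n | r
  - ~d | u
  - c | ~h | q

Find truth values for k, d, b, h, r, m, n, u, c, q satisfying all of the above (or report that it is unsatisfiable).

Unit clause (k) forces k = True.
Unit clause (c) forces c = True.
Set d = True.
  then (~d | r) forces r = True.
  then (~d | u) forces u = True.
  then (~m | ~r) forces m = False.
  then (~d | m | ~q) forces q = False.
Set b = True.
  then (~b | ~k | n) forces n = True.
Set h = False.
All clauses satisfied.

k = True, d = True, b = True, h = False, r = True, m = False, n = True, u = True, c = True, q = False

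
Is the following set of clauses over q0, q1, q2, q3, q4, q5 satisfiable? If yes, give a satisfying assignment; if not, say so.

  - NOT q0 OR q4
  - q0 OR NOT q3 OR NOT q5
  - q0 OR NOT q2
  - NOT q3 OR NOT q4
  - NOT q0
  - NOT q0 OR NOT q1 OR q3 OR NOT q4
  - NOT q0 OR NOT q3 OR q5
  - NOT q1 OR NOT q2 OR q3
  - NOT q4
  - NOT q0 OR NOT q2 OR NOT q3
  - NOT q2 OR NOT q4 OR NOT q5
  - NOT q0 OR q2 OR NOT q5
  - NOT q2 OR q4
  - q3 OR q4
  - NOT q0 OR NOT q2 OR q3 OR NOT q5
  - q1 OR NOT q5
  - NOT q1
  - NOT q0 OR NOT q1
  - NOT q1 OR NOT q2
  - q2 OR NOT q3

Case q0 = True:
  Clause (NOT q0) is falsified — contradiction.
Case q0 = False:
  (q0 OR NOT q2) forces q2 = False.
  (NOT q4) forces q4 = False.
  (q3 OR q4) forces q3 = True.
  Clause (q2 OR NOT q3) is falsified — contradiction.
Both cases fail, so the formula is unsatisfiable.

No satisfying assignment exists.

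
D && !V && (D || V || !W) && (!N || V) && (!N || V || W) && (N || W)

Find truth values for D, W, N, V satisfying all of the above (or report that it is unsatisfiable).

Unit clause (D) forces D = True.
Unit clause (!V) forces V = False.
In (!N || V) only !N is left, so N = False.
In (N || W) only W is left, so W = True.
All clauses satisfied.

D = True, W = True, N = False, V = False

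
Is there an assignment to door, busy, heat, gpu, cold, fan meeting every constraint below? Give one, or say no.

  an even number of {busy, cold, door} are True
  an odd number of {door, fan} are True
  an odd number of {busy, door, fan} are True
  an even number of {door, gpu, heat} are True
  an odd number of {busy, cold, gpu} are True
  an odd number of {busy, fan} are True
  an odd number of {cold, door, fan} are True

door = False, busy = False, heat = True, gpu = True, cold = False, fan = True

{busy, cold, door}: 0 true → even ✓
{door, fan}: 1 true → odd ✓
{busy, door, fan}: 1 true → odd ✓
{door, gpu, heat}: 2 true → even ✓
{busy, cold, gpu}: 1 true → odd ✓
{busy, fan}: 1 true → odd ✓
{cold, door, fan}: 1 true → odd ✓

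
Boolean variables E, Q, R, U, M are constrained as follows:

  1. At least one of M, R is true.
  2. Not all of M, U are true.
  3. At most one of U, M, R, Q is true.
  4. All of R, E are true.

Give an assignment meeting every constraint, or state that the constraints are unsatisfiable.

E: True; Q: False; R: True; U: False; M: False

  (1) {M, R}: 1 true — at least one ✓
  (2) {M, U}: 0/2 true — not all ✓
  (3) {U, M, R, Q}: 1 true — at most one ✓
  (4) {R, E}: all 2 true ✓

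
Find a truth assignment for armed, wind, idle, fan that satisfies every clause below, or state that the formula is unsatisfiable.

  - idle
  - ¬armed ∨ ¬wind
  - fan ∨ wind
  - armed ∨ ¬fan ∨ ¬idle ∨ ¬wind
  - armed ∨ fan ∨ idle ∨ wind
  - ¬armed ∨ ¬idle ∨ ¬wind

armed = False, wind = False, idle = True, fan = True

Unit clause (idle) forces idle = True.
Set armed = False.
Set wind = False.
  then (fan ∨ wind) forces fan = True.
Check each clause:
  (idle): idle holds.
  (¬armed ∨ ¬wind): ¬armed holds.
  (fan ∨ wind): fan holds.
  (armed ∨ ¬fan ∨ ¬idle ∨ ¬wind): ¬wind holds.
  (armed ∨ fan ∨ idle ∨ wind): fan holds.
  (¬armed ∨ ¬idle ∨ ¬wind): ¬armed holds.
All clauses satisfied.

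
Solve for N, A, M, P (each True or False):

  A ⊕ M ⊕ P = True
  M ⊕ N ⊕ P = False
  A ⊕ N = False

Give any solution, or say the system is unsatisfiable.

Unsatisfiable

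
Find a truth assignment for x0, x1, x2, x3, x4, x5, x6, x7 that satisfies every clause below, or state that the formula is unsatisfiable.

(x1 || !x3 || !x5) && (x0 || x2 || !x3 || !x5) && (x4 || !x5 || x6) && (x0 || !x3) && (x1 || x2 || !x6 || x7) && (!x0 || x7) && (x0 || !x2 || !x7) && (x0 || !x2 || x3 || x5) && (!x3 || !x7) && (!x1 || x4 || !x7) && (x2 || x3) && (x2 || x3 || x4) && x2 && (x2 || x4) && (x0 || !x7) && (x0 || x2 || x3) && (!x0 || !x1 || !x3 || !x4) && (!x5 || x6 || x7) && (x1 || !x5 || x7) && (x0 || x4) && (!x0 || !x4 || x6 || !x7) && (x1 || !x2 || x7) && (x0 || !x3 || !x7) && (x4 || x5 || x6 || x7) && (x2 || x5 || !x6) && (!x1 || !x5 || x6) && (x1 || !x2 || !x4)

Unit clause (x2) forces x2 = True.
Set x0 = True.
  then (!x0 || x7) forces x7 = True.
  then (!x3 || !x7) forces x3 = False.
Set x1 = True.
  then (!x1 || x4 || !x7) forces x4 = True.
  then (!x0 || !x4 || x6 || !x7) forces x6 = True.
Set x5 = False.
All clauses satisfied.

x0 = True; x1 = True; x2 = True; x3 = False; x4 = True; x5 = False; x6 = True; x7 = True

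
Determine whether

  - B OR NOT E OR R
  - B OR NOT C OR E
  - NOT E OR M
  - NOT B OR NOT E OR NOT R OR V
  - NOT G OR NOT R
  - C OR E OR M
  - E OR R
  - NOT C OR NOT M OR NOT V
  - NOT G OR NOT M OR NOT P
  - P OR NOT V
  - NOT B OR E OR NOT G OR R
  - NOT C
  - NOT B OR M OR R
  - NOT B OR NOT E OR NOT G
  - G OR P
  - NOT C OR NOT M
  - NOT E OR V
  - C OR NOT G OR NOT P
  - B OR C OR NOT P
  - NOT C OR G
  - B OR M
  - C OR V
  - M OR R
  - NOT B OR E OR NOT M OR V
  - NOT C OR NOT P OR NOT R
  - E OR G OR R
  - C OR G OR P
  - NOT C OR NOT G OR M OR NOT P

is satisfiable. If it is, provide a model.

Unit clause (NOT C) forces C = False.
In (C OR V) only V is left, so V = True.
In (P OR NOT V) only P is left, so P = True.
In (C OR NOT G OR NOT P) only NOT G is left, so G = False.
In (B OR C OR NOT P) only B is left, so B = True.
Try M = False:
  (NOT E OR M) forces E = False.
  clause (C OR E OR M) is falsified — backtrack.
So M = True.
Set E = True.
Set R = True.
All clauses satisfied.

V=T, P=T, G=F, M=T, E=T, R=T, B=T, C=F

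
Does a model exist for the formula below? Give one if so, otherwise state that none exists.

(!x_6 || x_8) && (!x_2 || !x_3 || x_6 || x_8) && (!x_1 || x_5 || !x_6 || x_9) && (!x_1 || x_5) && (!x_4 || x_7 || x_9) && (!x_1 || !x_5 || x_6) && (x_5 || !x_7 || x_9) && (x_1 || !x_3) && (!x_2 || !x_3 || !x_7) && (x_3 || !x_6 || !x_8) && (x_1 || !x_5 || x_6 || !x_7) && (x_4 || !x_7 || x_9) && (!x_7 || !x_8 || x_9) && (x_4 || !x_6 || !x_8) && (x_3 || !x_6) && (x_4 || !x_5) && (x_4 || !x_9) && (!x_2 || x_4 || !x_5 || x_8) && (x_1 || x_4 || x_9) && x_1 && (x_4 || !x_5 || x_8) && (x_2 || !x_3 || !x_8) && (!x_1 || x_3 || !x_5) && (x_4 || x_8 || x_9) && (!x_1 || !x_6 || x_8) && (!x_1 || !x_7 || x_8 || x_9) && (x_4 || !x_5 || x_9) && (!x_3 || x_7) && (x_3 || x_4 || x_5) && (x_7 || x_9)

Case x_1 = True:
  (!x_1 || x_5) forces x_5 = True.
  (!x_1 || !x_5 || x_6) forces x_6 = True.
  (!x_6 || x_8) forces x_8 = True.
  (x_3 || !x_6 || !x_8) forces x_3 = True.
  (x_4 || !x_6 || !x_8) forces x_4 = True.
  (x_2 || !x_3 || !x_8) forces x_2 = True.
  (!x_2 || !x_3 || !x_7) forces x_7 = False.
  Clause (!x_3 || x_7) is falsified — contradiction.
Case x_1 = False:
  Clause (x_1) is falsified — contradiction.
Both cases fail, so the formula is unsatisfiable.

UNSATISFIABLE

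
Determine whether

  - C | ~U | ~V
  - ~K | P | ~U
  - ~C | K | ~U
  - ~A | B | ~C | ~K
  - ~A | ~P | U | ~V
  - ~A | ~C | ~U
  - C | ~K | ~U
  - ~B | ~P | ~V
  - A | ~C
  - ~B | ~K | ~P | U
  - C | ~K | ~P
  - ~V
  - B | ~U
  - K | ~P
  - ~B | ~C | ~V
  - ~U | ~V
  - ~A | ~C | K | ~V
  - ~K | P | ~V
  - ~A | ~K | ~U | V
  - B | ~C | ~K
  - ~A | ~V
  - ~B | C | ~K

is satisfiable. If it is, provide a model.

Unit clause (~V) forces V = False.
Set C = True.
  then (A | ~C) forces A = True.
  then (~A | ~C | ~U) forces U = False.
Try P = True:
  (K | ~P) forces K = True.
  (~A | B | ~C | ~K) forces B = True.
  clause (~B | ~K | ~P | U) is falsified — backtrack.
So P = False.
Set K = True.
  then (~A | B | ~C | ~K) forces B = True.
All clauses satisfied.

V: False, C: True, U: False, P: False, K: True, A: True, B: True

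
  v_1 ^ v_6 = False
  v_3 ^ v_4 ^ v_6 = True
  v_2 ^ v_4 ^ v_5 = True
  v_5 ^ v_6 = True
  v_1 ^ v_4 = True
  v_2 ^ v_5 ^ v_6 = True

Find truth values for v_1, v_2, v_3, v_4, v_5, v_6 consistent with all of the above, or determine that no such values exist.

Adding constraints 1, 3, 5, 6 mod 2: every variable appears an even number of times on the left, so the left side is 0.
But the right sides sum to 1 (mod 2). 0 ≠ 1 — the system is inconsistent.

Unsatisfiable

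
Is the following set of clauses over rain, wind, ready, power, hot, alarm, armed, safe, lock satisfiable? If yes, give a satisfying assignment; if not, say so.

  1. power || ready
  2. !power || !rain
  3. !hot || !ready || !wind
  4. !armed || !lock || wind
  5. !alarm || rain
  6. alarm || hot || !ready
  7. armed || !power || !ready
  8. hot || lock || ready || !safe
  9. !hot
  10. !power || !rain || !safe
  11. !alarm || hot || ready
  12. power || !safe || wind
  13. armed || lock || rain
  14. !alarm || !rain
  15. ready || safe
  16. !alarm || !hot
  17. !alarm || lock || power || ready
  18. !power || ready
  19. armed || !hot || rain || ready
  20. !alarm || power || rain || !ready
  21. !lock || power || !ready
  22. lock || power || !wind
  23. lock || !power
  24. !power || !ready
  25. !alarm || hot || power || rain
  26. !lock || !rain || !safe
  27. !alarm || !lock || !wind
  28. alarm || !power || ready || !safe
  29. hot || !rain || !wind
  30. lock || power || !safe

Case ready = True:
  (!hot) forces hot = False.
  (alarm || hot || !ready) forces alarm = True.
  (!alarm || rain) forces rain = True.
  Clause (!alarm || !rain) is falsified — contradiction.
Case ready = False:
  (power || ready) forces power = True.
  Clause (!power || ready) is falsified — contradiction.
Both cases fail, so the formula is unsatisfiable.

No satisfying assignment exists.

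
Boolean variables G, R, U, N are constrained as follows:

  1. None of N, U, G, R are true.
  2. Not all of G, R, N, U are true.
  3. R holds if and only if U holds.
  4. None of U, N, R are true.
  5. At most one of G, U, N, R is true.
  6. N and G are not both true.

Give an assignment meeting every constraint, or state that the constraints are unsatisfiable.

G: False; R: False; U: False; N: False

  (1) {N, U, G, R}: 0 true — none ✓
  (2) {G, R, N, U}: 0/4 true — not all ✓
  (3) R=F, U=F — same ✓
  (4) {U, N, R}: 0 true — none ✓
  (5) {G, U, N, R}: 0 true — at most one ✓
  (6) N=F, G=F — not both ✓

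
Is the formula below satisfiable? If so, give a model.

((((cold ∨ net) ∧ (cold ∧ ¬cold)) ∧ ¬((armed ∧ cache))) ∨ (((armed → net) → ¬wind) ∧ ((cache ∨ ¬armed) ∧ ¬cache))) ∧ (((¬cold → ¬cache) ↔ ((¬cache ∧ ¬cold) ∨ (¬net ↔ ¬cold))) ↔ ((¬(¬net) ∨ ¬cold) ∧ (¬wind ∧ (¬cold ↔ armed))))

armed = False, wind = False, net = True, cold = True, cache = False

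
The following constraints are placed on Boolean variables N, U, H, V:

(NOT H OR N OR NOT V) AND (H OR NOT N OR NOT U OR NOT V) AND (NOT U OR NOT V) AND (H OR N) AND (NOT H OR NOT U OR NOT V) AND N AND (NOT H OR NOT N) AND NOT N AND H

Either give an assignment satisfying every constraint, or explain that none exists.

Case N = True:
  Clause (NOT N) is falsified — contradiction.
Case N = False:
  Clause (N) is falsified — contradiction.
Both cases fail, so the formula is unsatisfiable.

The formula is unsatisfiable.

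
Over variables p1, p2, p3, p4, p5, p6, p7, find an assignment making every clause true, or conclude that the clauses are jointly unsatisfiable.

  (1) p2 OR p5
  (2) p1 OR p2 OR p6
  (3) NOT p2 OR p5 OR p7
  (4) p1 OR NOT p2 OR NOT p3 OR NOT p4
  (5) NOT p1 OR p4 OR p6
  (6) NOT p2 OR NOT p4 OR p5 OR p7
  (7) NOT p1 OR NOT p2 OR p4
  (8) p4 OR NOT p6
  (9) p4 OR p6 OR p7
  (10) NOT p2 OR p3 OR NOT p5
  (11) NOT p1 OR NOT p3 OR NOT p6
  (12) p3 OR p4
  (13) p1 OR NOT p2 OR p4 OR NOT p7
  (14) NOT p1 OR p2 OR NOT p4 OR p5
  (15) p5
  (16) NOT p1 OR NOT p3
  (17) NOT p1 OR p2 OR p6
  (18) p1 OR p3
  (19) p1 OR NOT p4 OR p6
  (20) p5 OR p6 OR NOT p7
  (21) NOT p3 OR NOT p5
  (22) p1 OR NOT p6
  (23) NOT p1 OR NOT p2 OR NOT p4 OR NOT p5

Unit clause (p5) forces p5 = True.
In (NOT p3 OR NOT p5) only NOT p3 is left, so p3 = False.
In (NOT p2 OR p3 OR NOT p5) only NOT p2 is left, so p2 = False.
In (p3 OR p4) only p4 is left, so p4 = True.
In (p1 OR p3) only p1 is left, so p1 = True.
In (NOT p1 OR p2 OR p6) only p6 is left, so p6 = True.
Set p7 = False.
All clauses satisfied.

p1: True, p2: False, p3: False, p4: True, p5: True, p6: True, p7: False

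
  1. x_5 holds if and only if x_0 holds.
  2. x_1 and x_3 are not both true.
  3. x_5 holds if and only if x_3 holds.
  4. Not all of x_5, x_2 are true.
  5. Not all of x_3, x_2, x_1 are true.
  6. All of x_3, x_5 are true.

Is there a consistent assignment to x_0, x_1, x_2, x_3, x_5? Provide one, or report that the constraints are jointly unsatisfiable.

x_0=T; x_1=F; x_2=F; x_3=T; x_5=T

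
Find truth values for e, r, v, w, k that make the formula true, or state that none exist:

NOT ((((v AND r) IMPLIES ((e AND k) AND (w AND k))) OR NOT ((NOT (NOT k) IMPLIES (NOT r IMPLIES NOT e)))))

e=T, r=T, v=T, w=F, k=F

  NOT ((((v AND r) IMPLIES ((e AND k) AND (w AND k))) OR NOT ((NOT (NOT k) IMPLIES (NOT r IMPLIES NOT e))))) = True
    ((v AND r) IMPLIES ((e AND k) AND (w AND k))) OR NOT ((NOT (NOT k) IMPLIES (NOT r IMPLIES NOT e))) = False
      (v AND r) IMPLIES ((e AND k) AND (w AND k)) = False
        v AND r = True
        (e AND k) AND (w AND k) = False
          e AND k = False
          w AND k = False
      NOT ((NOT (NOT k) IMPLIES (NOT r IMPLIES NOT e))) = False
        NOT (NOT k) IMPLIES (NOT r IMPLIES NOT e) = True
          NOT (NOT k) = False
            NOT k = True
          NOT r IMPLIES NOT e = True
            NOT r = False
            NOT e = False
The formula evaluates to True.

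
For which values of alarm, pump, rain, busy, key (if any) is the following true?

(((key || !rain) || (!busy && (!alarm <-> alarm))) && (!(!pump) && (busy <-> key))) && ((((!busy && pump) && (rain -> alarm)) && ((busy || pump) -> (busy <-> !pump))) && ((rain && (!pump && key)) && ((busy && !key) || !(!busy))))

Unsatisfiable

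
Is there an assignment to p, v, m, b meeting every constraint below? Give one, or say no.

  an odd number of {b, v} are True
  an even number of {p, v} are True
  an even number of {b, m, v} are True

p=T, v=T, m=T, b=F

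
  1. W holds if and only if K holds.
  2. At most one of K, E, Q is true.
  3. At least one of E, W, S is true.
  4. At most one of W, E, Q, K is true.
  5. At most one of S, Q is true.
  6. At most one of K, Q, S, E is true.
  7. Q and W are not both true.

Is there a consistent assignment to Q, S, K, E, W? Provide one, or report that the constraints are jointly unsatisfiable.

Q = False; S = True; K = False; E = False; W = False

  (1) W=F, K=F — same ✓
  (2) {K, E, Q}: 0 true — at most one ✓
  (3) {E, W, S}: 1 true — at least one ✓
  (4) {W, E, Q, K}: 0 true — at most one ✓
  (5) {S, Q}: 1 true — at most one ✓
  (6) {K, Q, S, E}: 1 true — at most one ✓
  (7) Q=F, W=F — not both ✓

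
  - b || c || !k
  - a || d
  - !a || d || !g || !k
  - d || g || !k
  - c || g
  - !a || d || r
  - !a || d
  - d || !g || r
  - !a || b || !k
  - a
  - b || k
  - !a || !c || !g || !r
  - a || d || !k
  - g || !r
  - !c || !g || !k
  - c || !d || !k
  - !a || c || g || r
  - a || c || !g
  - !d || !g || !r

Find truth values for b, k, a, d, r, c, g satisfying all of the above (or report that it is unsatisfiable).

b = True, k = False, a = True, d = True, r = False, c = True, g = True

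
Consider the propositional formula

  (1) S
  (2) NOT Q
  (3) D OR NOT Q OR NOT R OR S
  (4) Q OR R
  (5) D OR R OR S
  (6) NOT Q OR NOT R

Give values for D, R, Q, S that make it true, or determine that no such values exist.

Unit clause (S) forces S = True.
Unit clause (NOT Q) forces Q = False.
In (Q OR R) only R is left, so R = True.
Set D = False.
Check each clause:
  (S): S holds.
  (NOT Q): NOT Q holds.
  (D OR NOT Q OR NOT R OR S): NOT Q holds.
  (Q OR R): R holds.
  (D OR R OR S): R holds.
  (NOT Q OR NOT R): NOT Q holds.
All clauses satisfied.

D = False, R = True, Q = False, S = True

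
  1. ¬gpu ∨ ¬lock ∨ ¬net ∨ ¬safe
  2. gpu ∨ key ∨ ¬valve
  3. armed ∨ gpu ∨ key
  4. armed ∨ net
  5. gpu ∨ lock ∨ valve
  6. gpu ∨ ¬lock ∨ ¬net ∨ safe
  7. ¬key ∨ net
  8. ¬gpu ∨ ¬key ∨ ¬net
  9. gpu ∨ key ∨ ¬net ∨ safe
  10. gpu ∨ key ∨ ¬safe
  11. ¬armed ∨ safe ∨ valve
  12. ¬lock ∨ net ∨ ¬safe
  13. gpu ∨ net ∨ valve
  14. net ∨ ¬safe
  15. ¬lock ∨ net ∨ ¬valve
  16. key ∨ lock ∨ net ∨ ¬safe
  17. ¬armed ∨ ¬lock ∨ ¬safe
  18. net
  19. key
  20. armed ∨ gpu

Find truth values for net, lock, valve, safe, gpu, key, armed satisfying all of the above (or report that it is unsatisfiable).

Unit clause (net) forces net = True.
Unit clause (key) forces key = True.
In (¬gpu ∨ ¬key ∨ ¬net) only ¬gpu is left, so gpu = False.
In (armed ∨ gpu) only armed is left, so armed = True.
Try lock = True:
  (gpu ∨ ¬lock ∨ ¬net ∨ safe) forces safe = True.
  clause (¬armed ∨ ¬lock ∨ ¬safe) is falsified — backtrack.
So lock = False.
  then (gpu ∨ lock ∨ valve) forces valve = True.
Set safe = False.
All clauses satisfied.

net = True, lock = False, valve = True, safe = False, gpu = False, key = True, armed = True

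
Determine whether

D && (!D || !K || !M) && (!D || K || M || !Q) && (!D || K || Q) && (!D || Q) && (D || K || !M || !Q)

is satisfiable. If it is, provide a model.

M = True, D = True, K = False, Q = True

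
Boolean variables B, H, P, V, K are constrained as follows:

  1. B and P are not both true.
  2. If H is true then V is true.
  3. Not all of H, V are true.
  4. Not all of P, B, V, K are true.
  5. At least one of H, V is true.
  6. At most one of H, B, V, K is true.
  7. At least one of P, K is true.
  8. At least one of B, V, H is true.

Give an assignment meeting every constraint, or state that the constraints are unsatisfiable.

B = False, H = False, P = True, V = True, K = False

  (1) B=F, P=T — not both ✓
  (2) H=F ⇒ V: vacuous ✓
  (3) {H, V}: 1/2 true — not all ✓
  (4) {P, B, V, K}: 2/4 true — not all ✓
  (5) {H, V}: 1 true — at least one ✓
  (6) {H, B, V, K}: 1 true — at most one ✓
  (7) {P, K}: 1 true — at least one ✓
  (8) {B, V, H}: 1 true — at least one ✓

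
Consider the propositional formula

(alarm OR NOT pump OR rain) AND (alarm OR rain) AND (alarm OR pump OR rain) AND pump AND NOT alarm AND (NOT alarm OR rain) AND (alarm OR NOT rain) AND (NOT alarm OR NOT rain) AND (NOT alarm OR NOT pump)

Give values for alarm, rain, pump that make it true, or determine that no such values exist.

Case alarm = True:
  Clause (NOT alarm) is falsified — contradiction.
Case alarm = False:
  (alarm OR rain) forces rain = True.
  Clause (alarm OR NOT rain) is falsified — contradiction.
Both cases fail, so the formula is unsatisfiable.

Unsatisfiable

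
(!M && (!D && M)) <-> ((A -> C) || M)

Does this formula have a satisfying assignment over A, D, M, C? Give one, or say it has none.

A = True; D = False; M = False; C = False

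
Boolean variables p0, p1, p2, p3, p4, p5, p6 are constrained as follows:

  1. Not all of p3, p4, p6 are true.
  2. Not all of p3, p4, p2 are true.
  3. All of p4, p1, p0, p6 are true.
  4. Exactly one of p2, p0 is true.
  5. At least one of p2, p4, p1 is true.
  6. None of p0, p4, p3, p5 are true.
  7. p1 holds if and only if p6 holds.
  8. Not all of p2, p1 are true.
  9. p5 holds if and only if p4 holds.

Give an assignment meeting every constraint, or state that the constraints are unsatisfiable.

Case p0 = True:
  Constraint (6) is violated (p0=T) — contradiction.
Case p0 = False:
  Constraint (3) is violated (p0=F) — contradiction.
Both cases fail — unsatisfiable.

No satisfying assignment exists.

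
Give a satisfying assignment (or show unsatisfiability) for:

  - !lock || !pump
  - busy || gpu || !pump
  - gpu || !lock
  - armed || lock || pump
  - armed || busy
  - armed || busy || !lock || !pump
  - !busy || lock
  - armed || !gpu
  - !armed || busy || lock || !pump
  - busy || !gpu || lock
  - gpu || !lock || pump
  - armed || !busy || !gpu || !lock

lock = True, busy = False, gpu = True, armed = True, pump = False

Set lock = True.
  then (!lock || !pump) forces pump = False.
  then (gpu || !lock) forces gpu = True.
  then (armed || !gpu) forces armed = True.
Set busy = False.
All clauses satisfied.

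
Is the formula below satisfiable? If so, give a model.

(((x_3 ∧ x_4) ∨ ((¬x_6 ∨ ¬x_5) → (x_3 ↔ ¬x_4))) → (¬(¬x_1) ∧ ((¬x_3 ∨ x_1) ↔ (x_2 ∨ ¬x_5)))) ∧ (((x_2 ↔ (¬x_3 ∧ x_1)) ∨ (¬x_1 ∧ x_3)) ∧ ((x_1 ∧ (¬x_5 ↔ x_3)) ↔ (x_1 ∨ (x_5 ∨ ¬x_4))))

x_1: True; x_2: False; x_3: True; x_4: True; x_5: False; x_6: True

  ((x_3 ∧ x_4) ∨ ((¬x_6 ∨ ¬x_5) → (x_3 ↔ ¬x_4))) → (¬(¬x_1) ∧ ((¬x_3 ∨ x_1) ↔ (x_2 ∨ ¬x_5))) = True
    (x_3 ∧ x_4) ∨ ((¬x_6 ∨ ¬x_5) → (x_3 ↔ ¬x_4)) = True
      x_3 ∧ x_4 = True
      (¬x_6 ∨ ¬x_5) → (x_3 ↔ ¬x_4) = False
        ¬x_6 ∨ ¬x_5 = True
          ¬x_6 = False
          ¬x_5 = True
        x_3 ↔ ¬x_4 = False
          ¬x_4 = False
    ¬(¬x_1) ∧ ((¬x_3 ∨ x_1) ↔ (x_2 ∨ ¬x_5)) = True
      ¬(¬x_1) = True
        ¬x_1 = False
      (¬x_3 ∨ x_1) ↔ (x_2 ∨ ¬x_5) = True
        ¬x_3 ∨ x_1 = True
          ¬x_3 = False
        x_2 ∨ ¬x_5 = True
          ¬x_5 = True
  ((x_2 ↔ (¬x_3 ∧ x_1)) ∨ (¬x_1 ∧ x_3)) ∧ ((x_1 ∧ (¬x_5 ↔ x_3)) ↔ (x_1 ∨ (x_5 ∨ ¬x_4))) = True
    (x_2 ↔ (¬x_3 ∧ x_1)) ∨ (¬x_1 ∧ x_3) = True
      x_2 ↔ (¬x_3 ∧ x_1) = True
        ¬x_3 ∧ x_1 = False
          ¬x_3 = False
      ¬x_1 ∧ x_3 = False
        ¬x_1 = False
    (x_1 ∧ (¬x_5 ↔ x_3)) ↔ (x_1 ∨ (x_5 ∨ ¬x_4)) = True
      x_1 ∧ (¬x_5 ↔ x_3) = True
        ¬x_5 ↔ x_3 = True
          ¬x_5 = True
      x_1 ∨ (x_5 ∨ ¬x_4) = True
        x_5 ∨ ¬x_4 = False
          ¬x_4 = False
Both conjuncts True, so the formula holds.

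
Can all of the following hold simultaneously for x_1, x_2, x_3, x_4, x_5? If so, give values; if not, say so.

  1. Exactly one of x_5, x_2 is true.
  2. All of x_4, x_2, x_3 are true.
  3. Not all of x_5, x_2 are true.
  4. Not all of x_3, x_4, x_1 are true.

x_1 = False; x_2 = True; x_3 = True; x_4 = True; x_5 = False

  (1) {x_5, x_2}: 1 true — exactly one ✓
  (2) {x_4, x_2, x_3}: all 3 true ✓
  (3) {x_5, x_2}: 1/2 true — not all ✓
  (4) {x_3, x_4, x_1}: 2/3 true — not all ✓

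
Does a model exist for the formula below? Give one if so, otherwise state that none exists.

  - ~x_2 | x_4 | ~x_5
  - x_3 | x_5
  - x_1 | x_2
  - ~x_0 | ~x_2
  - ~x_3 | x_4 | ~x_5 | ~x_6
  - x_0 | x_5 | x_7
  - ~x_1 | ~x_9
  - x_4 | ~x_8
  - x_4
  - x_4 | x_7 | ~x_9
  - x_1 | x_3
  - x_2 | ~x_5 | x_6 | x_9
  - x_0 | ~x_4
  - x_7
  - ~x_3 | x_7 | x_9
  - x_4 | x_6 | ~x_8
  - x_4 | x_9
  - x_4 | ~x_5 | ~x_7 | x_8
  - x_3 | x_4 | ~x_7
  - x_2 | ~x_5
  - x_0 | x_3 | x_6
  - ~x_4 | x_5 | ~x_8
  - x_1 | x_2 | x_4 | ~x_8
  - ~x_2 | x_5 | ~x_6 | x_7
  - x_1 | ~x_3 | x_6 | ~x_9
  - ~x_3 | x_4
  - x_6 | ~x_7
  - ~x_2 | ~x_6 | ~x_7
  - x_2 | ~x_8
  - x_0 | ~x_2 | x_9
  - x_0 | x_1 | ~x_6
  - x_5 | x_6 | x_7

Unit clause (x_4) forces x_4 = True.
In (x_0 | ~x_4) only x_0 is left, so x_0 = True.
Unit clause (x_7) forces x_7 = True.
In (x_6 | ~x_7) only x_6 is left, so x_6 = True.
In (~x_2 | ~x_6 | ~x_7) only ~x_2 is left, so x_2 = False.
In (x_2 | ~x_8) only ~x_8 is left, so x_8 = False.
In (x_1 | x_2) only x_1 is left, so x_1 = True.
In (~x_1 | ~x_9) only ~x_9 is left, so x_9 = False.
In (x_2 | ~x_5) only ~x_5 is left, so x_5 = False.
In (x_3 | x_5) only x_3 is left, so x_3 = True.
All clauses satisfied.

x_0 = True, x_1 = True, x_2 = False, x_3 = True, x_4 = True, x_5 = False, x_6 = True, x_7 = True, x_8 = False, x_9 = False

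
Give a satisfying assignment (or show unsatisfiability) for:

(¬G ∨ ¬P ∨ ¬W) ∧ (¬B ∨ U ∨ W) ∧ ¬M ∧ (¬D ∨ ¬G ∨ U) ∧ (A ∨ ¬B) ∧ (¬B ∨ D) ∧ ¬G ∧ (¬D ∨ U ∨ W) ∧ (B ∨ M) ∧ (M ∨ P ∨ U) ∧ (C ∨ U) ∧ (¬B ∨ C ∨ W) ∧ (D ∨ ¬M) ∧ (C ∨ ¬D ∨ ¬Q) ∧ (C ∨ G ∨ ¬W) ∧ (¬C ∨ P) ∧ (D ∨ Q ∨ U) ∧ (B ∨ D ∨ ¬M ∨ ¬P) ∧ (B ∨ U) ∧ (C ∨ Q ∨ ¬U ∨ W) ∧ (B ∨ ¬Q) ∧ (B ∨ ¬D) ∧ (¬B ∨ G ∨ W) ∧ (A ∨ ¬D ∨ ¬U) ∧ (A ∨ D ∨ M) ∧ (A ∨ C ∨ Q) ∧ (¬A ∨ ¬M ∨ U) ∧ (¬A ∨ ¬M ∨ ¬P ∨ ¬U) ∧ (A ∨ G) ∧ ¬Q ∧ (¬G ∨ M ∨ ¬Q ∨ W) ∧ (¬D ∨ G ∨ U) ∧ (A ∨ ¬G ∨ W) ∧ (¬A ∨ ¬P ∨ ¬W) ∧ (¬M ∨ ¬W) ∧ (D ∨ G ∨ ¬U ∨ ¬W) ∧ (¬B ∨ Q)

Unsatisfiable

Case Q = True:
  Clause (¬Q) is falsified — contradiction.
Case Q = False:
  (¬M) forces M = False.
  (¬G) forces G = False.
  (B ∨ M) forces B = True.
  Clause (¬B ∨ Q) is falsified — contradiction.
Both cases fail, so the formula is unsatisfiable.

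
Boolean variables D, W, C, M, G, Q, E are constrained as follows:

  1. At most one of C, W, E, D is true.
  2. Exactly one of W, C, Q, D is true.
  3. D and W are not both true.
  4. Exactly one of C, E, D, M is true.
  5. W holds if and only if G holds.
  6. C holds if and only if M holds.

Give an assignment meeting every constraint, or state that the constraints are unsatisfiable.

D = False; W = False; C = False; M = False; G = False; Q = True; E = True

  (1) {C, W, E, D}: 1 true — at most one ✓
  (2) {W, C, Q, D}: 1 true — exactly one ✓
  (3) D=F, W=F — not both ✓
  (4) {C, E, D, M}: 1 true — exactly one ✓
  (5) W=F, G=F — same ✓
  (6) C=F, M=F — same ✓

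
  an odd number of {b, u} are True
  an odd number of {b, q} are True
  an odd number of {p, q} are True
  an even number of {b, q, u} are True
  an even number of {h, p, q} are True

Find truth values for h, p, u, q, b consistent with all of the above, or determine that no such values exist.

h: True, p: False, u: True, q: True, b: False

{b, u}: 1 true → odd ✓
{b, q}: 1 true → odd ✓
{p, q}: 1 true → odd ✓
{b, q, u}: 2 true → even ✓
{h, p, q}: 2 true → even ✓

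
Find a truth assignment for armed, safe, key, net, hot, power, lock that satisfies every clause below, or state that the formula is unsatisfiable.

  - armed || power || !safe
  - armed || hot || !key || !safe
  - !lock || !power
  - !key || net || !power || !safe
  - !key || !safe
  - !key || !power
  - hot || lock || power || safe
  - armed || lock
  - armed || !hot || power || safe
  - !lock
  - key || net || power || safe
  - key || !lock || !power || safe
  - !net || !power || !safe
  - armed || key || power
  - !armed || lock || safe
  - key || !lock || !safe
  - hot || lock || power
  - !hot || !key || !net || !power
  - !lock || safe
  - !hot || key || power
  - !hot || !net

Unit clause (!lock) forces lock = False.
In (armed || lock) only armed is left, so armed = True.
In (!armed || lock || safe) only safe is left, so safe = True.
In (!key || !safe) only !key is left, so key = False.
Try net = True:
  (!net || !power || !safe) forces power = False.
  (hot || lock || power) forces hot = True.
  clause (!hot || key || power) is falsified — backtrack.
So net = False.
Set hot = False.
  then (hot || lock || power) forces power = True.
All clauses satisfied.

armed = True; safe = True; key = False; net = False; hot = False; power = True; lock = False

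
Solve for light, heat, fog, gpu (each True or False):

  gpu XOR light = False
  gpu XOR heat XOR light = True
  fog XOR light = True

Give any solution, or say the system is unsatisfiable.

light = False; heat = True; fog = True; gpu = False

gpu XOR light = F XOR F = False ✓
gpu XOR heat XOR light = F XOR T XOR F = True ✓
fog XOR light = T XOR F = True ✓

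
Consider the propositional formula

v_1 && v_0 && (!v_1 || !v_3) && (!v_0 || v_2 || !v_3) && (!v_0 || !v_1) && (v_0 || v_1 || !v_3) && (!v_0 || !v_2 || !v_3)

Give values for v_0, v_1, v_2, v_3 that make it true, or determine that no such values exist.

UNSATISFIABLE

Case v_0 = True:
  (v_1) forces v_1 = True.
  Clause (!v_0 || !v_1) is falsified — contradiction.
Case v_0 = False:
  Clause (v_0) is falsified — contradiction.
Both cases fail, so the formula is unsatisfiable.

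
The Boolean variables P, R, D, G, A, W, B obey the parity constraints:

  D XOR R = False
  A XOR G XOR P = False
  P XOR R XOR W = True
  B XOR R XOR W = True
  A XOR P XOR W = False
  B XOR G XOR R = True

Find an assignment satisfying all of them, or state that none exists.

P = False, R = False, D = False, G = True, A = True, W = True, B = False

D XOR R = F XOR F = False ✓
A XOR G XOR P = T XOR T XOR F = False ✓
P XOR R XOR W = F XOR F XOR T = True ✓
B XOR R XOR W = F XOR F XOR T = True ✓
A XOR P XOR W = T XOR F XOR T = False ✓
B XOR G XOR R = F XOR T XOR F = True ✓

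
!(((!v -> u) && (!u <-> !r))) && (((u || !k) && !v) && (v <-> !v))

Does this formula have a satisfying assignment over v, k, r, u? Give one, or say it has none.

Unsatisfiable — no assignment works.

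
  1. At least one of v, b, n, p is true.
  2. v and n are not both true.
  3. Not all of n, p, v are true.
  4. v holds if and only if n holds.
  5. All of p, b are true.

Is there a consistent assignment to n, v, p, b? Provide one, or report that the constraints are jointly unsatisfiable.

n = False; v = False; p = True; b = True

  (1) {v, b, n, p}: 2 true — at least one ✓
  (2) v=F, n=F — not both ✓
  (3) {n, p, v}: 1/3 true — not all ✓
  (4) v=F, n=F — same ✓
  (5) {p, b}: all 2 true ✓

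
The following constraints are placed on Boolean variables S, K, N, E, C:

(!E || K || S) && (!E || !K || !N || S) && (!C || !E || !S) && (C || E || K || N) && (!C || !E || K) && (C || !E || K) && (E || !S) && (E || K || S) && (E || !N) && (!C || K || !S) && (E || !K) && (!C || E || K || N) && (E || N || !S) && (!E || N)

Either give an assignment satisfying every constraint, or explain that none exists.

Set S = True.
  then (E || !S) forces E = True.
  then (!E || N) forces N = True.
  then (!C || !E || !S) forces C = False.
  then (C || !E || K) forces K = True.
All clauses satisfied.

S=T, K=T, N=T, E=T, C=F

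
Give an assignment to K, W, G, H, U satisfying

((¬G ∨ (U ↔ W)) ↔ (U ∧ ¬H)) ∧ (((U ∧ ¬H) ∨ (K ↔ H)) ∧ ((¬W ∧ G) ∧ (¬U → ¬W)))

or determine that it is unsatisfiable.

K = True; W = False; G = True; H = True; U = True

  (¬G ∨ (U ↔ W)) ↔ (U ∧ ¬H) = True
    ¬G ∨ (U ↔ W) = False
      ¬G = False
      U ↔ W = False
    U ∧ ¬H = False
      ¬H = False
  ((U ∧ ¬H) ∨ (K ↔ H)) ∧ ((¬W ∧ G) ∧ (¬U → ¬W)) = True
    (U ∧ ¬H) ∨ (K ↔ H) = True
      U ∧ ¬H = False
        ¬H = False
      K ↔ H = True
    (¬W ∧ G) ∧ (¬U → ¬W) = True
      ¬W ∧ G = True
        ¬W = True
      ¬U → ¬W = True
        ¬U = False
        ¬W = True
Both conjuncts True, so the formula holds.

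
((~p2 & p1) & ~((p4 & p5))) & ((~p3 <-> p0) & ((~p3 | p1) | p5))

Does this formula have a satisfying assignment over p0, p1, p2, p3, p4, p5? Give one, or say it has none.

p0 = False; p1 = True; p2 = False; p3 = True; p4 = False; p5 = True

  (~p2 & p1) & ~((p4 & p5)) = True
    ~p2 & p1 = True
      ~p2 = True
    ~((p4 & p5)) = True
      p4 & p5 = False
  (~p3 <-> p0) & ((~p3 | p1) | p5) = True
    ~p3 <-> p0 = True
      ~p3 = False
    (~p3 | p1) | p5 = True
      ~p3 | p1 = True
        ~p3 = False
Both conjuncts True, so the formula holds.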